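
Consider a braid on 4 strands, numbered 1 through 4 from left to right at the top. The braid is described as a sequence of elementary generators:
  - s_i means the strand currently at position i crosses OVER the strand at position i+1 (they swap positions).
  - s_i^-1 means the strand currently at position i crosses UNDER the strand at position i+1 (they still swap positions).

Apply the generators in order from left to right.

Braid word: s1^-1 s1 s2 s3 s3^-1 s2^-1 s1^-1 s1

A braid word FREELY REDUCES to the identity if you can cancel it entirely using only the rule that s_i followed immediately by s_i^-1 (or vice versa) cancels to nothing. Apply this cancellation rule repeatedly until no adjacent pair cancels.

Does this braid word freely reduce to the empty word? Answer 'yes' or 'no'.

Answer: yes

Derivation:
Gen 1 (s1^-1): push. Stack: [s1^-1]
Gen 2 (s1): cancels prior s1^-1. Stack: []
Gen 3 (s2): push. Stack: [s2]
Gen 4 (s3): push. Stack: [s2 s3]
Gen 5 (s3^-1): cancels prior s3. Stack: [s2]
Gen 6 (s2^-1): cancels prior s2. Stack: []
Gen 7 (s1^-1): push. Stack: [s1^-1]
Gen 8 (s1): cancels prior s1^-1. Stack: []
Reduced word: (empty)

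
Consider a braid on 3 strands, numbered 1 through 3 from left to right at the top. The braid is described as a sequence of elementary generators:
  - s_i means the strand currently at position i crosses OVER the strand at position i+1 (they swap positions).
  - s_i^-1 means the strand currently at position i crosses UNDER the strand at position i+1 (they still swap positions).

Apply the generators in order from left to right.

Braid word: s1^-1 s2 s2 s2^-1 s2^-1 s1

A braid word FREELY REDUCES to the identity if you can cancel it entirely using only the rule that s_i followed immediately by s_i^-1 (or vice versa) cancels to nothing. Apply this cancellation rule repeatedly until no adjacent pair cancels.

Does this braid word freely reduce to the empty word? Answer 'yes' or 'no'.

Answer: yes

Derivation:
Gen 1 (s1^-1): push. Stack: [s1^-1]
Gen 2 (s2): push. Stack: [s1^-1 s2]
Gen 3 (s2): push. Stack: [s1^-1 s2 s2]
Gen 4 (s2^-1): cancels prior s2. Stack: [s1^-1 s2]
Gen 5 (s2^-1): cancels prior s2. Stack: [s1^-1]
Gen 6 (s1): cancels prior s1^-1. Stack: []
Reduced word: (empty)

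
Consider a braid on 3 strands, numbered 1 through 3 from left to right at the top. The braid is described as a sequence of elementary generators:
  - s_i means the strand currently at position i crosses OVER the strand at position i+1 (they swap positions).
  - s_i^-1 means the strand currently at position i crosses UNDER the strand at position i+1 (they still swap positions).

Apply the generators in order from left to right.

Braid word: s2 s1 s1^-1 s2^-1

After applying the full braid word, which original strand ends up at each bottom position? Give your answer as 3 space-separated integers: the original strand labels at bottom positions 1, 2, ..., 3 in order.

Answer: 1 2 3

Derivation:
Gen 1 (s2): strand 2 crosses over strand 3. Perm now: [1 3 2]
Gen 2 (s1): strand 1 crosses over strand 3. Perm now: [3 1 2]
Gen 3 (s1^-1): strand 3 crosses under strand 1. Perm now: [1 3 2]
Gen 4 (s2^-1): strand 3 crosses under strand 2. Perm now: [1 2 3]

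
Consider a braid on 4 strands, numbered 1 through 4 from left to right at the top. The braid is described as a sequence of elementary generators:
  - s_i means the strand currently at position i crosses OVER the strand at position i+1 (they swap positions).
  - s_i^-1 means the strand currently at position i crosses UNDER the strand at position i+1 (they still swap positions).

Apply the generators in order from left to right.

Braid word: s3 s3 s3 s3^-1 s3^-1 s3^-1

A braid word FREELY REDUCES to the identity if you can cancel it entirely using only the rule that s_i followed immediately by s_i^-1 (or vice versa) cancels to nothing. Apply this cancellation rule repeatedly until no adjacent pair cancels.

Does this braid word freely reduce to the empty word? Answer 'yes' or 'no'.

Gen 1 (s3): push. Stack: [s3]
Gen 2 (s3): push. Stack: [s3 s3]
Gen 3 (s3): push. Stack: [s3 s3 s3]
Gen 4 (s3^-1): cancels prior s3. Stack: [s3 s3]
Gen 5 (s3^-1): cancels prior s3. Stack: [s3]
Gen 6 (s3^-1): cancels prior s3. Stack: []
Reduced word: (empty)

Answer: yes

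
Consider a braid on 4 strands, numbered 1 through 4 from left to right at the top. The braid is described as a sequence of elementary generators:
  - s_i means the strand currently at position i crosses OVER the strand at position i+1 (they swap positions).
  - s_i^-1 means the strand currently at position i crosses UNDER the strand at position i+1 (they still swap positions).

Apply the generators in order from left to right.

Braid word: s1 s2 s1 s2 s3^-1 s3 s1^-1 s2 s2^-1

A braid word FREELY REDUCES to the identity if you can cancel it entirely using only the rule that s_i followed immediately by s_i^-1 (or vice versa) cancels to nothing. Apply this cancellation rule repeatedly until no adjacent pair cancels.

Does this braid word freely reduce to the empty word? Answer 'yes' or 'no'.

Gen 1 (s1): push. Stack: [s1]
Gen 2 (s2): push. Stack: [s1 s2]
Gen 3 (s1): push. Stack: [s1 s2 s1]
Gen 4 (s2): push. Stack: [s1 s2 s1 s2]
Gen 5 (s3^-1): push. Stack: [s1 s2 s1 s2 s3^-1]
Gen 6 (s3): cancels prior s3^-1. Stack: [s1 s2 s1 s2]
Gen 7 (s1^-1): push. Stack: [s1 s2 s1 s2 s1^-1]
Gen 8 (s2): push. Stack: [s1 s2 s1 s2 s1^-1 s2]
Gen 9 (s2^-1): cancels prior s2. Stack: [s1 s2 s1 s2 s1^-1]
Reduced word: s1 s2 s1 s2 s1^-1

Answer: no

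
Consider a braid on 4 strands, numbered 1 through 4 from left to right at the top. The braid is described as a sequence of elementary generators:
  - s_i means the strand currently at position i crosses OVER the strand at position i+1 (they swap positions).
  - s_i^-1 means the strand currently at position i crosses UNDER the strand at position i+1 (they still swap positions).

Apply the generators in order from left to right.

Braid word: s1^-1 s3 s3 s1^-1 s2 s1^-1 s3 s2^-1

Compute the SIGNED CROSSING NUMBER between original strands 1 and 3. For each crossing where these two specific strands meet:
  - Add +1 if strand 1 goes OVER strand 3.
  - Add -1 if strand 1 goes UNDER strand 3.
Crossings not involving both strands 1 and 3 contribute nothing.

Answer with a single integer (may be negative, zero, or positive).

Gen 1: crossing 1x2. Both 1&3? no. Sum: 0
Gen 2: crossing 3x4. Both 1&3? no. Sum: 0
Gen 3: crossing 4x3. Both 1&3? no. Sum: 0
Gen 4: crossing 2x1. Both 1&3? no. Sum: 0
Gen 5: crossing 2x3. Both 1&3? no. Sum: 0
Gen 6: 1 under 3. Both 1&3? yes. Contrib: -1. Sum: -1
Gen 7: crossing 2x4. Both 1&3? no. Sum: -1
Gen 8: crossing 1x4. Both 1&3? no. Sum: -1

Answer: -1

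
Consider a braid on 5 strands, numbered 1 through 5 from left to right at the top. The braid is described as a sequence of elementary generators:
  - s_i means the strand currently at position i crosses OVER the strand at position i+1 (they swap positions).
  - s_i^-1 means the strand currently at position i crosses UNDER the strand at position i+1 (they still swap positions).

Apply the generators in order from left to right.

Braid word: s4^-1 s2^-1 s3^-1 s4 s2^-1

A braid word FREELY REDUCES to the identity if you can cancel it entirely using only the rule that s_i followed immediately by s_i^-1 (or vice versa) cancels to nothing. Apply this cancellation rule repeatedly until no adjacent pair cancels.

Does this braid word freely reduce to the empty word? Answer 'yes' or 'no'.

Answer: no

Derivation:
Gen 1 (s4^-1): push. Stack: [s4^-1]
Gen 2 (s2^-1): push. Stack: [s4^-1 s2^-1]
Gen 3 (s3^-1): push. Stack: [s4^-1 s2^-1 s3^-1]
Gen 4 (s4): push. Stack: [s4^-1 s2^-1 s3^-1 s4]
Gen 5 (s2^-1): push. Stack: [s4^-1 s2^-1 s3^-1 s4 s2^-1]
Reduced word: s4^-1 s2^-1 s3^-1 s4 s2^-1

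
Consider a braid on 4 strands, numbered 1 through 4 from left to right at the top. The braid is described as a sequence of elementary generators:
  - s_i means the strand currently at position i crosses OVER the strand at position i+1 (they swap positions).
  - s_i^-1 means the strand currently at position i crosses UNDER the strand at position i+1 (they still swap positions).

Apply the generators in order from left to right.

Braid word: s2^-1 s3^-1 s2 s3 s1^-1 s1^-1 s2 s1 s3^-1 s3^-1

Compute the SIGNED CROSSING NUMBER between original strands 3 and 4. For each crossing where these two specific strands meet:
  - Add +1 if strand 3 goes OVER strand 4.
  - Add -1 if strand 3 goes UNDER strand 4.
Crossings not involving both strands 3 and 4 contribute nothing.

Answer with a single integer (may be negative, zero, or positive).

Answer: 1

Derivation:
Gen 1: crossing 2x3. Both 3&4? no. Sum: 0
Gen 2: crossing 2x4. Both 3&4? no. Sum: 0
Gen 3: 3 over 4. Both 3&4? yes. Contrib: +1. Sum: 1
Gen 4: crossing 3x2. Both 3&4? no. Sum: 1
Gen 5: crossing 1x4. Both 3&4? no. Sum: 1
Gen 6: crossing 4x1. Both 3&4? no. Sum: 1
Gen 7: crossing 4x2. Both 3&4? no. Sum: 1
Gen 8: crossing 1x2. Both 3&4? no. Sum: 1
Gen 9: 4 under 3. Both 3&4? yes. Contrib: +1. Sum: 2
Gen 10: 3 under 4. Both 3&4? yes. Contrib: -1. Sum: 1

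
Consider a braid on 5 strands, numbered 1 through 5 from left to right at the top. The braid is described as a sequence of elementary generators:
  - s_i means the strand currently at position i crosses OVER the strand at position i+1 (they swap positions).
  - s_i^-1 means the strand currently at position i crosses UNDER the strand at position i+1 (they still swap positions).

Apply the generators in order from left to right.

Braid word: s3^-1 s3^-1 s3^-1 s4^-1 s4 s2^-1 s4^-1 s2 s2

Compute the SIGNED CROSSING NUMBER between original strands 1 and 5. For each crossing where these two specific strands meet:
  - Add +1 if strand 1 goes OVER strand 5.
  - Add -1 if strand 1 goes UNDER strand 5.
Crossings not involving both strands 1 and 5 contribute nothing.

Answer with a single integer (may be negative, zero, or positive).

Answer: 0

Derivation:
Gen 1: crossing 3x4. Both 1&5? no. Sum: 0
Gen 2: crossing 4x3. Both 1&5? no. Sum: 0
Gen 3: crossing 3x4. Both 1&5? no. Sum: 0
Gen 4: crossing 3x5. Both 1&5? no. Sum: 0
Gen 5: crossing 5x3. Both 1&5? no. Sum: 0
Gen 6: crossing 2x4. Both 1&5? no. Sum: 0
Gen 7: crossing 3x5. Both 1&5? no. Sum: 0
Gen 8: crossing 4x2. Both 1&5? no. Sum: 0
Gen 9: crossing 2x4. Both 1&5? no. Sum: 0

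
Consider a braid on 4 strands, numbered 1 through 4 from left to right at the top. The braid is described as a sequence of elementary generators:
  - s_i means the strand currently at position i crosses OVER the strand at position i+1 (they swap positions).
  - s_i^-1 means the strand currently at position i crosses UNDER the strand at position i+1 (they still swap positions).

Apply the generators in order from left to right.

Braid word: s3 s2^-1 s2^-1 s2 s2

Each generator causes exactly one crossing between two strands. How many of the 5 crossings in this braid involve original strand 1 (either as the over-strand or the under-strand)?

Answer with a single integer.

Gen 1: crossing 3x4. Involves strand 1? no. Count so far: 0
Gen 2: crossing 2x4. Involves strand 1? no. Count so far: 0
Gen 3: crossing 4x2. Involves strand 1? no. Count so far: 0
Gen 4: crossing 2x4. Involves strand 1? no. Count so far: 0
Gen 5: crossing 4x2. Involves strand 1? no. Count so far: 0

Answer: 0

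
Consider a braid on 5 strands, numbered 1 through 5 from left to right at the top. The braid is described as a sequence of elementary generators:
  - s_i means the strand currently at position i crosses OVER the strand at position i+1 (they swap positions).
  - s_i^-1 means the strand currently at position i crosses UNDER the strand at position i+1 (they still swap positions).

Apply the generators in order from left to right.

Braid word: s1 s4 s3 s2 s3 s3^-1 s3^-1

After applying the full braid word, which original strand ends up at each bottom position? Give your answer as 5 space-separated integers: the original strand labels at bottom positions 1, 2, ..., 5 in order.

Answer: 2 5 3 1 4

Derivation:
Gen 1 (s1): strand 1 crosses over strand 2. Perm now: [2 1 3 4 5]
Gen 2 (s4): strand 4 crosses over strand 5. Perm now: [2 1 3 5 4]
Gen 3 (s3): strand 3 crosses over strand 5. Perm now: [2 1 5 3 4]
Gen 4 (s2): strand 1 crosses over strand 5. Perm now: [2 5 1 3 4]
Gen 5 (s3): strand 1 crosses over strand 3. Perm now: [2 5 3 1 4]
Gen 6 (s3^-1): strand 3 crosses under strand 1. Perm now: [2 5 1 3 4]
Gen 7 (s3^-1): strand 1 crosses under strand 3. Perm now: [2 5 3 1 4]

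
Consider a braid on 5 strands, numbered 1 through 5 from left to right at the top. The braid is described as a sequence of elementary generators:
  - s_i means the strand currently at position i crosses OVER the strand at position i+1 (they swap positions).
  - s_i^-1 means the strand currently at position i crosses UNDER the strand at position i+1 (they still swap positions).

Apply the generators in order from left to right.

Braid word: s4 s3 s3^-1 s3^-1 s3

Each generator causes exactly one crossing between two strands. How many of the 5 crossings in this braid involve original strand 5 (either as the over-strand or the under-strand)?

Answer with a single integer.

Answer: 5

Derivation:
Gen 1: crossing 4x5. Involves strand 5? yes. Count so far: 1
Gen 2: crossing 3x5. Involves strand 5? yes. Count so far: 2
Gen 3: crossing 5x3. Involves strand 5? yes. Count so far: 3
Gen 4: crossing 3x5. Involves strand 5? yes. Count so far: 4
Gen 5: crossing 5x3. Involves strand 5? yes. Count so far: 5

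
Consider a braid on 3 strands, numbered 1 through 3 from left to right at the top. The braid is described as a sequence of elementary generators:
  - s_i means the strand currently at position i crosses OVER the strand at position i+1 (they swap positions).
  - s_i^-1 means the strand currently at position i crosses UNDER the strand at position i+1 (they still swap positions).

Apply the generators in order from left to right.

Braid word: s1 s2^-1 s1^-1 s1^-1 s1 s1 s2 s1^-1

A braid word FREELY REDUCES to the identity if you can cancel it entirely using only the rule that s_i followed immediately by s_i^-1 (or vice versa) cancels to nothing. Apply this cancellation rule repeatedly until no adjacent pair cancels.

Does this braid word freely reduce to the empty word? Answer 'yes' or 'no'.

Gen 1 (s1): push. Stack: [s1]
Gen 2 (s2^-1): push. Stack: [s1 s2^-1]
Gen 3 (s1^-1): push. Stack: [s1 s2^-1 s1^-1]
Gen 4 (s1^-1): push. Stack: [s1 s2^-1 s1^-1 s1^-1]
Gen 5 (s1): cancels prior s1^-1. Stack: [s1 s2^-1 s1^-1]
Gen 6 (s1): cancels prior s1^-1. Stack: [s1 s2^-1]
Gen 7 (s2): cancels prior s2^-1. Stack: [s1]
Gen 8 (s1^-1): cancels prior s1. Stack: []
Reduced word: (empty)

Answer: yes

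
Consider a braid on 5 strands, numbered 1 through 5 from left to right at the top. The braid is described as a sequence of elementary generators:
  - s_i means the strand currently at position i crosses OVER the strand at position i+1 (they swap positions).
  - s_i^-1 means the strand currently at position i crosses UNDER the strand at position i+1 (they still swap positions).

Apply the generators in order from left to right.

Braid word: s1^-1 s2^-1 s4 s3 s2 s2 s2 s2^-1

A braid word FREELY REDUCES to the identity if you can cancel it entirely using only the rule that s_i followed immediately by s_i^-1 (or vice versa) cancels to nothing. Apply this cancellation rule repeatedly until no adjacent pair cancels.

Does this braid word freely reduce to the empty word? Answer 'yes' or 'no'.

Gen 1 (s1^-1): push. Stack: [s1^-1]
Gen 2 (s2^-1): push. Stack: [s1^-1 s2^-1]
Gen 3 (s4): push. Stack: [s1^-1 s2^-1 s4]
Gen 4 (s3): push. Stack: [s1^-1 s2^-1 s4 s3]
Gen 5 (s2): push. Stack: [s1^-1 s2^-1 s4 s3 s2]
Gen 6 (s2): push. Stack: [s1^-1 s2^-1 s4 s3 s2 s2]
Gen 7 (s2): push. Stack: [s1^-1 s2^-1 s4 s3 s2 s2 s2]
Gen 8 (s2^-1): cancels prior s2. Stack: [s1^-1 s2^-1 s4 s3 s2 s2]
Reduced word: s1^-1 s2^-1 s4 s3 s2 s2

Answer: no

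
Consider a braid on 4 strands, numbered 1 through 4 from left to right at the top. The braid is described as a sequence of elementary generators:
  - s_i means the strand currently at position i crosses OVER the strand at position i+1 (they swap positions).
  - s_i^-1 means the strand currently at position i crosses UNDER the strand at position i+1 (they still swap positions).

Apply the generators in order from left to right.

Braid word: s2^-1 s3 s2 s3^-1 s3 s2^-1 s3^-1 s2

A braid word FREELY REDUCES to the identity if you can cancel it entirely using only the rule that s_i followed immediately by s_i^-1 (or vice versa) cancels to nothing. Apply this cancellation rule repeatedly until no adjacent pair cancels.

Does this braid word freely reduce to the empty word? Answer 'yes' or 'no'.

Gen 1 (s2^-1): push. Stack: [s2^-1]
Gen 2 (s3): push. Stack: [s2^-1 s3]
Gen 3 (s2): push. Stack: [s2^-1 s3 s2]
Gen 4 (s3^-1): push. Stack: [s2^-1 s3 s2 s3^-1]
Gen 5 (s3): cancels prior s3^-1. Stack: [s2^-1 s3 s2]
Gen 6 (s2^-1): cancels prior s2. Stack: [s2^-1 s3]
Gen 7 (s3^-1): cancels prior s3. Stack: [s2^-1]
Gen 8 (s2): cancels prior s2^-1. Stack: []
Reduced word: (empty)

Answer: yes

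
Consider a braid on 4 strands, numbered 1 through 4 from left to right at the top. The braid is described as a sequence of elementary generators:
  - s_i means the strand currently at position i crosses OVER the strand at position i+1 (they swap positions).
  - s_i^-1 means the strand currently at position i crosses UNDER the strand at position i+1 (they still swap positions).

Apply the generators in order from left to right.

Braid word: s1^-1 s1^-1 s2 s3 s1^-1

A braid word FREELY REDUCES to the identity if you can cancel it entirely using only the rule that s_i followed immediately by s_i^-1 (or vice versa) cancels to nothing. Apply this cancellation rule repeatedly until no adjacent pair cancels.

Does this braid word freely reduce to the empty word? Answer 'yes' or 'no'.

Answer: no

Derivation:
Gen 1 (s1^-1): push. Stack: [s1^-1]
Gen 2 (s1^-1): push. Stack: [s1^-1 s1^-1]
Gen 3 (s2): push. Stack: [s1^-1 s1^-1 s2]
Gen 4 (s3): push. Stack: [s1^-1 s1^-1 s2 s3]
Gen 5 (s1^-1): push. Stack: [s1^-1 s1^-1 s2 s3 s1^-1]
Reduced word: s1^-1 s1^-1 s2 s3 s1^-1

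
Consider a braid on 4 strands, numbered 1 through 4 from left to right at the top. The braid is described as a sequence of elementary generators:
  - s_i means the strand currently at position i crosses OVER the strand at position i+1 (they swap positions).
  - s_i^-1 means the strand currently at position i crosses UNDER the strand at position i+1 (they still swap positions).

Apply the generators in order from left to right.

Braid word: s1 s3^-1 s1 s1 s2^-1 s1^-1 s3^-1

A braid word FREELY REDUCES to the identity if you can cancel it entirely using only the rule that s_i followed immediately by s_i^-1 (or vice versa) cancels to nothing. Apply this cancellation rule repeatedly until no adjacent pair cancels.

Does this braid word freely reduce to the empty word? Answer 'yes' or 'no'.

Answer: no

Derivation:
Gen 1 (s1): push. Stack: [s1]
Gen 2 (s3^-1): push. Stack: [s1 s3^-1]
Gen 3 (s1): push. Stack: [s1 s3^-1 s1]
Gen 4 (s1): push. Stack: [s1 s3^-1 s1 s1]
Gen 5 (s2^-1): push. Stack: [s1 s3^-1 s1 s1 s2^-1]
Gen 6 (s1^-1): push. Stack: [s1 s3^-1 s1 s1 s2^-1 s1^-1]
Gen 7 (s3^-1): push. Stack: [s1 s3^-1 s1 s1 s2^-1 s1^-1 s3^-1]
Reduced word: s1 s3^-1 s1 s1 s2^-1 s1^-1 s3^-1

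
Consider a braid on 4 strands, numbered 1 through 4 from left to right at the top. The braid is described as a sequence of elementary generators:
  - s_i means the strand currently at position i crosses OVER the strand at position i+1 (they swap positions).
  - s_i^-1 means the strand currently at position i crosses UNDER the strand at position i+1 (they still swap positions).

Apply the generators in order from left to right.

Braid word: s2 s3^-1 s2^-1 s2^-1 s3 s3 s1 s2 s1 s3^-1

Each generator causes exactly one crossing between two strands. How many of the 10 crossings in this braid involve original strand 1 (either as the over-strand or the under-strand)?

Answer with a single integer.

Answer: 3

Derivation:
Gen 1: crossing 2x3. Involves strand 1? no. Count so far: 0
Gen 2: crossing 2x4. Involves strand 1? no. Count so far: 0
Gen 3: crossing 3x4. Involves strand 1? no. Count so far: 0
Gen 4: crossing 4x3. Involves strand 1? no. Count so far: 0
Gen 5: crossing 4x2. Involves strand 1? no. Count so far: 0
Gen 6: crossing 2x4. Involves strand 1? no. Count so far: 0
Gen 7: crossing 1x3. Involves strand 1? yes. Count so far: 1
Gen 8: crossing 1x4. Involves strand 1? yes. Count so far: 2
Gen 9: crossing 3x4. Involves strand 1? no. Count so far: 2
Gen 10: crossing 1x2. Involves strand 1? yes. Count so far: 3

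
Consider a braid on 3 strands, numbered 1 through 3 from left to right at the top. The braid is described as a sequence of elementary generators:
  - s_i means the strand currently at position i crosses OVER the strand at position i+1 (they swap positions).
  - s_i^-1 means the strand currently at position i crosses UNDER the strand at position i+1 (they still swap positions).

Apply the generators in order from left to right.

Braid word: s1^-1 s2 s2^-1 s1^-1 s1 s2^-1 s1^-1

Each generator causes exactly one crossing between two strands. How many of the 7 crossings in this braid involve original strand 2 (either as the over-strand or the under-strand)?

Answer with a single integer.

Gen 1: crossing 1x2. Involves strand 2? yes. Count so far: 1
Gen 2: crossing 1x3. Involves strand 2? no. Count so far: 1
Gen 3: crossing 3x1. Involves strand 2? no. Count so far: 1
Gen 4: crossing 2x1. Involves strand 2? yes. Count so far: 2
Gen 5: crossing 1x2. Involves strand 2? yes. Count so far: 3
Gen 6: crossing 1x3. Involves strand 2? no. Count so far: 3
Gen 7: crossing 2x3. Involves strand 2? yes. Count so far: 4

Answer: 4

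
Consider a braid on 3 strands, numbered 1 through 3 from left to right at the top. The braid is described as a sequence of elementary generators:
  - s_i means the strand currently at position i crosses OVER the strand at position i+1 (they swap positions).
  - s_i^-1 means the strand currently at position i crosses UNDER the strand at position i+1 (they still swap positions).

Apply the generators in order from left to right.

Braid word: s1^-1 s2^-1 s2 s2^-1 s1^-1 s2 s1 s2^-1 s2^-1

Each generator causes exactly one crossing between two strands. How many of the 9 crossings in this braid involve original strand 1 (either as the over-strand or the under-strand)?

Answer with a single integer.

Answer: 6

Derivation:
Gen 1: crossing 1x2. Involves strand 1? yes. Count so far: 1
Gen 2: crossing 1x3. Involves strand 1? yes. Count so far: 2
Gen 3: crossing 3x1. Involves strand 1? yes. Count so far: 3
Gen 4: crossing 1x3. Involves strand 1? yes. Count so far: 4
Gen 5: crossing 2x3. Involves strand 1? no. Count so far: 4
Gen 6: crossing 2x1. Involves strand 1? yes. Count so far: 5
Gen 7: crossing 3x1. Involves strand 1? yes. Count so far: 6
Gen 8: crossing 3x2. Involves strand 1? no. Count so far: 6
Gen 9: crossing 2x3. Involves strand 1? no. Count so far: 6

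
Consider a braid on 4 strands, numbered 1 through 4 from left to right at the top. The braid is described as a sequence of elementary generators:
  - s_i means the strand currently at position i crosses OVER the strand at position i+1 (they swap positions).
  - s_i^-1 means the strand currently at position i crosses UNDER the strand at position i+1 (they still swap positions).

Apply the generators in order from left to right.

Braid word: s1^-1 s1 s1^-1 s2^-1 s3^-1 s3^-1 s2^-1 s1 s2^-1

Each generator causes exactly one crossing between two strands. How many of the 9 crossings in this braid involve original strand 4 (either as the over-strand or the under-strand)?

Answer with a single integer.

Gen 1: crossing 1x2. Involves strand 4? no. Count so far: 0
Gen 2: crossing 2x1. Involves strand 4? no. Count so far: 0
Gen 3: crossing 1x2. Involves strand 4? no. Count so far: 0
Gen 4: crossing 1x3. Involves strand 4? no. Count so far: 0
Gen 5: crossing 1x4. Involves strand 4? yes. Count so far: 1
Gen 6: crossing 4x1. Involves strand 4? yes. Count so far: 2
Gen 7: crossing 3x1. Involves strand 4? no. Count so far: 2
Gen 8: crossing 2x1. Involves strand 4? no. Count so far: 2
Gen 9: crossing 2x3. Involves strand 4? no. Count so far: 2

Answer: 2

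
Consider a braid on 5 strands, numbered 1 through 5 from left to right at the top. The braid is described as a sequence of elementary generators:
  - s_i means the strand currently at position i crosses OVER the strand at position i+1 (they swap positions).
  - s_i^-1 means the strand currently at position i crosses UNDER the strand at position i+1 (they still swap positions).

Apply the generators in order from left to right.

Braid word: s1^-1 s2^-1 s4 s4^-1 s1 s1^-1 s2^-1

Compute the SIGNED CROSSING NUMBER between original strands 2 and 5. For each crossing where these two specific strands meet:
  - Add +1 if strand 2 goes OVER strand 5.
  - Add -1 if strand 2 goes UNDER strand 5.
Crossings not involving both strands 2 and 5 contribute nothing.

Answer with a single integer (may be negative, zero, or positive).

Answer: 0

Derivation:
Gen 1: crossing 1x2. Both 2&5? no. Sum: 0
Gen 2: crossing 1x3. Both 2&5? no. Sum: 0
Gen 3: crossing 4x5. Both 2&5? no. Sum: 0
Gen 4: crossing 5x4. Both 2&5? no. Sum: 0
Gen 5: crossing 2x3. Both 2&5? no. Sum: 0
Gen 6: crossing 3x2. Both 2&5? no. Sum: 0
Gen 7: crossing 3x1. Both 2&5? no. Sum: 0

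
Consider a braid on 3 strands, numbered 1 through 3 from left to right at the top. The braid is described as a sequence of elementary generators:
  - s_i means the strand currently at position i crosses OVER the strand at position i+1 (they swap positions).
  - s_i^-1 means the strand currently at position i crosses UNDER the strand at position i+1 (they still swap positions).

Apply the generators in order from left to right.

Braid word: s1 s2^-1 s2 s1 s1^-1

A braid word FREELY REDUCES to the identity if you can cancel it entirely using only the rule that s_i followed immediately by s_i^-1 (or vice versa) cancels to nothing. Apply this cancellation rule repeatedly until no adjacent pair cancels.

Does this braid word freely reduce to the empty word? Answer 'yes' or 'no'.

Answer: no

Derivation:
Gen 1 (s1): push. Stack: [s1]
Gen 2 (s2^-1): push. Stack: [s1 s2^-1]
Gen 3 (s2): cancels prior s2^-1. Stack: [s1]
Gen 4 (s1): push. Stack: [s1 s1]
Gen 5 (s1^-1): cancels prior s1. Stack: [s1]
Reduced word: s1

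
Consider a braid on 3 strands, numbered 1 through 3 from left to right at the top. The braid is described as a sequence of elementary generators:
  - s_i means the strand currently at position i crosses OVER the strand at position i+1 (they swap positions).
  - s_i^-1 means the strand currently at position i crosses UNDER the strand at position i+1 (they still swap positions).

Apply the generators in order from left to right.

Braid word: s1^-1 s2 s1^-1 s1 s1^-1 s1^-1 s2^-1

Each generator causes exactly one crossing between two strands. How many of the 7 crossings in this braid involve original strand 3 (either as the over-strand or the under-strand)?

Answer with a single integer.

Answer: 6

Derivation:
Gen 1: crossing 1x2. Involves strand 3? no. Count so far: 0
Gen 2: crossing 1x3. Involves strand 3? yes. Count so far: 1
Gen 3: crossing 2x3. Involves strand 3? yes. Count so far: 2
Gen 4: crossing 3x2. Involves strand 3? yes. Count so far: 3
Gen 5: crossing 2x3. Involves strand 3? yes. Count so far: 4
Gen 6: crossing 3x2. Involves strand 3? yes. Count so far: 5
Gen 7: crossing 3x1. Involves strand 3? yes. Count so far: 6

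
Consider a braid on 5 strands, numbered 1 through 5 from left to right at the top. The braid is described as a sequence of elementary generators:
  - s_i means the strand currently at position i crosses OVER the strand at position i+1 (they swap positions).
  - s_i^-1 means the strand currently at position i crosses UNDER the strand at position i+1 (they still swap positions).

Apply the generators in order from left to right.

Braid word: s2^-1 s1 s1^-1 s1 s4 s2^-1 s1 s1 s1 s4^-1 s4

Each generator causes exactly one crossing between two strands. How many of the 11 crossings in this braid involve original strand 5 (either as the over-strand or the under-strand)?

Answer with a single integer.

Answer: 3

Derivation:
Gen 1: crossing 2x3. Involves strand 5? no. Count so far: 0
Gen 2: crossing 1x3. Involves strand 5? no. Count so far: 0
Gen 3: crossing 3x1. Involves strand 5? no. Count so far: 0
Gen 4: crossing 1x3. Involves strand 5? no. Count so far: 0
Gen 5: crossing 4x5. Involves strand 5? yes. Count so far: 1
Gen 6: crossing 1x2. Involves strand 5? no. Count so far: 1
Gen 7: crossing 3x2. Involves strand 5? no. Count so far: 1
Gen 8: crossing 2x3. Involves strand 5? no. Count so far: 1
Gen 9: crossing 3x2. Involves strand 5? no. Count so far: 1
Gen 10: crossing 5x4. Involves strand 5? yes. Count so far: 2
Gen 11: crossing 4x5. Involves strand 5? yes. Count so far: 3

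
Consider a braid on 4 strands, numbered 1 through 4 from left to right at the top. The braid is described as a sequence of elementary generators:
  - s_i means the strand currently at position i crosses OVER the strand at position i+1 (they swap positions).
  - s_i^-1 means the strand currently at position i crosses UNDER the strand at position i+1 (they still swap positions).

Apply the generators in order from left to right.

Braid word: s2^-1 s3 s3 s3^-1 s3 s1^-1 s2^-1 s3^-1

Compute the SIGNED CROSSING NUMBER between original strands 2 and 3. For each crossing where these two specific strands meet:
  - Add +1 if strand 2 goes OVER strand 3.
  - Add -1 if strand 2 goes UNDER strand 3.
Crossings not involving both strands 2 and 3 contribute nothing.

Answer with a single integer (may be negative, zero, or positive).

Answer: -1

Derivation:
Gen 1: 2 under 3. Both 2&3? yes. Contrib: -1. Sum: -1
Gen 2: crossing 2x4. Both 2&3? no. Sum: -1
Gen 3: crossing 4x2. Both 2&3? no. Sum: -1
Gen 4: crossing 2x4. Both 2&3? no. Sum: -1
Gen 5: crossing 4x2. Both 2&3? no. Sum: -1
Gen 6: crossing 1x3. Both 2&3? no. Sum: -1
Gen 7: crossing 1x2. Both 2&3? no. Sum: -1
Gen 8: crossing 1x4. Both 2&3? no. Sum: -1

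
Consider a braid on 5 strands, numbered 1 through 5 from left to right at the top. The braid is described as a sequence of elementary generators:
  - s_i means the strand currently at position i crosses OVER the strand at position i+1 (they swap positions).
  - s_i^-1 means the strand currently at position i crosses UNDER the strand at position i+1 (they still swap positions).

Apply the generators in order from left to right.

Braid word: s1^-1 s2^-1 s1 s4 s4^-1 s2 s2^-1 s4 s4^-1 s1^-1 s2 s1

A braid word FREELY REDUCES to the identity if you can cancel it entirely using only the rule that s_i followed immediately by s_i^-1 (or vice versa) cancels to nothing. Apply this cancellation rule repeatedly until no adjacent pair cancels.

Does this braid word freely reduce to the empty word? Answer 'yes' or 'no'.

Gen 1 (s1^-1): push. Stack: [s1^-1]
Gen 2 (s2^-1): push. Stack: [s1^-1 s2^-1]
Gen 3 (s1): push. Stack: [s1^-1 s2^-1 s1]
Gen 4 (s4): push. Stack: [s1^-1 s2^-1 s1 s4]
Gen 5 (s4^-1): cancels prior s4. Stack: [s1^-1 s2^-1 s1]
Gen 6 (s2): push. Stack: [s1^-1 s2^-1 s1 s2]
Gen 7 (s2^-1): cancels prior s2. Stack: [s1^-1 s2^-1 s1]
Gen 8 (s4): push. Stack: [s1^-1 s2^-1 s1 s4]
Gen 9 (s4^-1): cancels prior s4. Stack: [s1^-1 s2^-1 s1]
Gen 10 (s1^-1): cancels prior s1. Stack: [s1^-1 s2^-1]
Gen 11 (s2): cancels prior s2^-1. Stack: [s1^-1]
Gen 12 (s1): cancels prior s1^-1. Stack: []
Reduced word: (empty)

Answer: yes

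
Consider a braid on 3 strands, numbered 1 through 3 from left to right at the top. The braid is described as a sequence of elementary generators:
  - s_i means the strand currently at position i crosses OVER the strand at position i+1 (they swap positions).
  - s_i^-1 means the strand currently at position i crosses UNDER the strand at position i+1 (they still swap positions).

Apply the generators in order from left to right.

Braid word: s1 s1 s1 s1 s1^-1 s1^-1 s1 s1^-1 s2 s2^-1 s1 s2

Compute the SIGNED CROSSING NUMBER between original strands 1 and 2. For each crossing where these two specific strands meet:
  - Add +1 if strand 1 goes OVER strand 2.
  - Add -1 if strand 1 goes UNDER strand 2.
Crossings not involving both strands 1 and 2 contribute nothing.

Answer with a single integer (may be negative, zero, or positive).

Gen 1: 1 over 2. Both 1&2? yes. Contrib: +1. Sum: 1
Gen 2: 2 over 1. Both 1&2? yes. Contrib: -1. Sum: 0
Gen 3: 1 over 2. Both 1&2? yes. Contrib: +1. Sum: 1
Gen 4: 2 over 1. Both 1&2? yes. Contrib: -1. Sum: 0
Gen 5: 1 under 2. Both 1&2? yes. Contrib: -1. Sum: -1
Gen 6: 2 under 1. Both 1&2? yes. Contrib: +1. Sum: 0
Gen 7: 1 over 2. Both 1&2? yes. Contrib: +1. Sum: 1
Gen 8: 2 under 1. Both 1&2? yes. Contrib: +1. Sum: 2
Gen 9: crossing 2x3. Both 1&2? no. Sum: 2
Gen 10: crossing 3x2. Both 1&2? no. Sum: 2
Gen 11: 1 over 2. Both 1&2? yes. Contrib: +1. Sum: 3
Gen 12: crossing 1x3. Both 1&2? no. Sum: 3

Answer: 3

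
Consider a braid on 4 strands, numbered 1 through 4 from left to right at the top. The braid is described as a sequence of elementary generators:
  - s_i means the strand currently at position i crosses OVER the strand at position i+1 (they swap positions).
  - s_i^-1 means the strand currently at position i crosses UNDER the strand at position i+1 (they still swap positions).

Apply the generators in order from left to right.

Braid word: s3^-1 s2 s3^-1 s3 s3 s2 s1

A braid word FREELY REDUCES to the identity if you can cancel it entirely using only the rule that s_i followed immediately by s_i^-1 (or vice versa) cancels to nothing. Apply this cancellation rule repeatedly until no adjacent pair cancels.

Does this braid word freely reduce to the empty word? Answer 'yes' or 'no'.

Gen 1 (s3^-1): push. Stack: [s3^-1]
Gen 2 (s2): push. Stack: [s3^-1 s2]
Gen 3 (s3^-1): push. Stack: [s3^-1 s2 s3^-1]
Gen 4 (s3): cancels prior s3^-1. Stack: [s3^-1 s2]
Gen 5 (s3): push. Stack: [s3^-1 s2 s3]
Gen 6 (s2): push. Stack: [s3^-1 s2 s3 s2]
Gen 7 (s1): push. Stack: [s3^-1 s2 s3 s2 s1]
Reduced word: s3^-1 s2 s3 s2 s1

Answer: no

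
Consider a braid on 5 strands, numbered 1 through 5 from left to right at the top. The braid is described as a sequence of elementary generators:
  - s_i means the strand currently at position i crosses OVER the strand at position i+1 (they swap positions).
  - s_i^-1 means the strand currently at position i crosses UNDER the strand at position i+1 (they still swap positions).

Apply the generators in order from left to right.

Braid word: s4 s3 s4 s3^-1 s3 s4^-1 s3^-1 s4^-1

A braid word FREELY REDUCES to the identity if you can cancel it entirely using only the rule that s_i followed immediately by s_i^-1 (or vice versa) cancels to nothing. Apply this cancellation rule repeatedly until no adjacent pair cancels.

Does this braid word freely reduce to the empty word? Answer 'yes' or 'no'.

Answer: yes

Derivation:
Gen 1 (s4): push. Stack: [s4]
Gen 2 (s3): push. Stack: [s4 s3]
Gen 3 (s4): push. Stack: [s4 s3 s4]
Gen 4 (s3^-1): push. Stack: [s4 s3 s4 s3^-1]
Gen 5 (s3): cancels prior s3^-1. Stack: [s4 s3 s4]
Gen 6 (s4^-1): cancels prior s4. Stack: [s4 s3]
Gen 7 (s3^-1): cancels prior s3. Stack: [s4]
Gen 8 (s4^-1): cancels prior s4. Stack: []
Reduced word: (empty)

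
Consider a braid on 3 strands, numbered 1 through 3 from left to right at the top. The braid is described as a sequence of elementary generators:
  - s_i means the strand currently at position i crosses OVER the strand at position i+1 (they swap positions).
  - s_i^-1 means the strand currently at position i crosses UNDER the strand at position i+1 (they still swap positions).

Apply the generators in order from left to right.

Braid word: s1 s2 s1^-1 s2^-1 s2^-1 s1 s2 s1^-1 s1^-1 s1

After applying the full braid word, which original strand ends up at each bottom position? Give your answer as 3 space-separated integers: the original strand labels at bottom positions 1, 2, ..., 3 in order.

Answer: 1 2 3

Derivation:
Gen 1 (s1): strand 1 crosses over strand 2. Perm now: [2 1 3]
Gen 2 (s2): strand 1 crosses over strand 3. Perm now: [2 3 1]
Gen 3 (s1^-1): strand 2 crosses under strand 3. Perm now: [3 2 1]
Gen 4 (s2^-1): strand 2 crosses under strand 1. Perm now: [3 1 2]
Gen 5 (s2^-1): strand 1 crosses under strand 2. Perm now: [3 2 1]
Gen 6 (s1): strand 3 crosses over strand 2. Perm now: [2 3 1]
Gen 7 (s2): strand 3 crosses over strand 1. Perm now: [2 1 3]
Gen 8 (s1^-1): strand 2 crosses under strand 1. Perm now: [1 2 3]
Gen 9 (s1^-1): strand 1 crosses under strand 2. Perm now: [2 1 3]
Gen 10 (s1): strand 2 crosses over strand 1. Perm now: [1 2 3]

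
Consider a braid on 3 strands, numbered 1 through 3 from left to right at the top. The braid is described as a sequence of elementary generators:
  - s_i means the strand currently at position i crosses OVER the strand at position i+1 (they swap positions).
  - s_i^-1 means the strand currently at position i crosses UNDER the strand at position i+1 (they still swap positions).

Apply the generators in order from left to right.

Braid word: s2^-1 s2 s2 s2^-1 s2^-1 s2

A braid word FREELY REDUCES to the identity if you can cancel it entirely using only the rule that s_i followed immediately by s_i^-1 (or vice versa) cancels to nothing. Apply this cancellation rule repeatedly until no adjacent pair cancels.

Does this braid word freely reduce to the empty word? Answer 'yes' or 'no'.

Gen 1 (s2^-1): push. Stack: [s2^-1]
Gen 2 (s2): cancels prior s2^-1. Stack: []
Gen 3 (s2): push. Stack: [s2]
Gen 4 (s2^-1): cancels prior s2. Stack: []
Gen 5 (s2^-1): push. Stack: [s2^-1]
Gen 6 (s2): cancels prior s2^-1. Stack: []
Reduced word: (empty)

Answer: yes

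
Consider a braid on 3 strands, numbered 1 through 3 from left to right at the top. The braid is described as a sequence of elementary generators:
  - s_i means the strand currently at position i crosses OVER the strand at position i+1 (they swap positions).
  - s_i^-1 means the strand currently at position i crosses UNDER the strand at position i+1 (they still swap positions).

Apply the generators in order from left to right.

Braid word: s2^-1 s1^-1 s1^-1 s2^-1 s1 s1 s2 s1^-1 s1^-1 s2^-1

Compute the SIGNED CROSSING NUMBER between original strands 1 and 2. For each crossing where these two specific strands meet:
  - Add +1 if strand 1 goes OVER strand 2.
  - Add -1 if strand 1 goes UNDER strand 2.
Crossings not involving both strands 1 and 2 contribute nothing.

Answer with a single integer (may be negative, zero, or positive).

Gen 1: crossing 2x3. Both 1&2? no. Sum: 0
Gen 2: crossing 1x3. Both 1&2? no. Sum: 0
Gen 3: crossing 3x1. Both 1&2? no. Sum: 0
Gen 4: crossing 3x2. Both 1&2? no. Sum: 0
Gen 5: 1 over 2. Both 1&2? yes. Contrib: +1. Sum: 1
Gen 6: 2 over 1. Both 1&2? yes. Contrib: -1. Sum: 0
Gen 7: crossing 2x3. Both 1&2? no. Sum: 0
Gen 8: crossing 1x3. Both 1&2? no. Sum: 0
Gen 9: crossing 3x1. Both 1&2? no. Sum: 0
Gen 10: crossing 3x2. Both 1&2? no. Sum: 0

Answer: 0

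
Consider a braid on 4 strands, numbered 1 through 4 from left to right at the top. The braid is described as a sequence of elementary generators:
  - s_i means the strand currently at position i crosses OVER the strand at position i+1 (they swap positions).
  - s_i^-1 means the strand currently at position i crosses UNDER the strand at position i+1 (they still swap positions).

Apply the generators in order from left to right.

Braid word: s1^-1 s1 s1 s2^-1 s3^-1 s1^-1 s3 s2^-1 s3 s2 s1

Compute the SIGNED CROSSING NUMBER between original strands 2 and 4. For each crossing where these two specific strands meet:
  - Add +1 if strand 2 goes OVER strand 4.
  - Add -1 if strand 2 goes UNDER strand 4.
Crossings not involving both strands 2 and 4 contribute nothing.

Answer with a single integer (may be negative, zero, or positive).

Gen 1: crossing 1x2. Both 2&4? no. Sum: 0
Gen 2: crossing 2x1. Both 2&4? no. Sum: 0
Gen 3: crossing 1x2. Both 2&4? no. Sum: 0
Gen 4: crossing 1x3. Both 2&4? no. Sum: 0
Gen 5: crossing 1x4. Both 2&4? no. Sum: 0
Gen 6: crossing 2x3. Both 2&4? no. Sum: 0
Gen 7: crossing 4x1. Both 2&4? no. Sum: 0
Gen 8: crossing 2x1. Both 2&4? no. Sum: 0
Gen 9: 2 over 4. Both 2&4? yes. Contrib: +1. Sum: 1
Gen 10: crossing 1x4. Both 2&4? no. Sum: 1
Gen 11: crossing 3x4. Both 2&4? no. Sum: 1

Answer: 1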